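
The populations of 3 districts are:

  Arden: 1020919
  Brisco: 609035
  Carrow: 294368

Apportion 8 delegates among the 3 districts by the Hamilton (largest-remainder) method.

Arden 4; Brisco 3; Carrow 1

Standard divisor: 1924322 ÷ 8 ≈ 240540.25.
Standard quotas: Arden 4.2443, Brisco 2.5319, Carrow 1.2238.
Lower quotas: Arden 4, Brisco 2, Carrow 1 (sum 7, leaving 1 seat).
Remainders in descending order: Brisco 0.5319, Arden 0.2443, Carrow 0.2238.
Largest remainder: Brisco receives the extra seat.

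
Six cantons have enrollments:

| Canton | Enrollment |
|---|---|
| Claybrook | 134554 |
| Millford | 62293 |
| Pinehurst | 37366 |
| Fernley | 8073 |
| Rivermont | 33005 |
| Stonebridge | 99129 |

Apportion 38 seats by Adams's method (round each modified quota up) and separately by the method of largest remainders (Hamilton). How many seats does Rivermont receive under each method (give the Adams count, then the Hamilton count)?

4 and 3

Adams: Claybrook 13, Millford 6, Pinehurst 4, Fernley 1, Rivermont 4, Stonebridge 10.
Hamilton: Claybrook 14, Millford 6, Pinehurst 4, Fernley 1, Rivermont 3, Stonebridge 10.
Rivermont gets 4 under Adams and 3 under Hamilton.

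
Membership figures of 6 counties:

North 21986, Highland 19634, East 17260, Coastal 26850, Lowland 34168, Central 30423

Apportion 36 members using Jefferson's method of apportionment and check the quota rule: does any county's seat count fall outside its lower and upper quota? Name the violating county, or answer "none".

Standard quotas: North 5.265, Highland 4.702, East 4.134, Coastal 6.430, Lowland 8.183, Central 7.286.
Jefferson allocation: North 5, Highland 5, East 4, Coastal 7, Lowland 8, Central 7.
Every allocation lies between the lower and upper quota.

none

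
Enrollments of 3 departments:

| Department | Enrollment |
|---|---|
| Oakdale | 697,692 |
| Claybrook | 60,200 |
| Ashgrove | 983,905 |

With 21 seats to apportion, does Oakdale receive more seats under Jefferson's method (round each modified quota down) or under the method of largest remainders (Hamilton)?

Jefferson

Jefferson: Oakdale 9, Claybrook 0, Ashgrove 12.
Hamilton: Oakdale 8, Claybrook 1, Ashgrove 12.
Oakdale gets 9 under Jefferson and 8 under Hamilton.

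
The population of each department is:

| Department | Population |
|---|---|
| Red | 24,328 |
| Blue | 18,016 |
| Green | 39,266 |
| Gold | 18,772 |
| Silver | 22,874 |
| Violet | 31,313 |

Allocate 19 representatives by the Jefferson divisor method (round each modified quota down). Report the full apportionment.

Standard divisor 154569/19 ≈ 8135.211; standard quotas: Red 2.990, Blue 2.215, Green 4.827, Gold 2.308, Silver 2.812, Violet 3.849.
Rounding down gives 2, 2, 4, 2, 2, 3 = 15 seats, so the divisor must be adjusted.
With modified divisor 7100: modified quotas Red 3.426, Blue 2.537, Green 5.530, Gold 2.644, Silver 3.222, Violet 4.410.
Rounding down: Red 3, Blue 2, Green 5, Gold 2, Silver 3, Violet 4 (total 19).

Red=3; Blue=2; Green=5; Gold=2; Silver=3; Violet=4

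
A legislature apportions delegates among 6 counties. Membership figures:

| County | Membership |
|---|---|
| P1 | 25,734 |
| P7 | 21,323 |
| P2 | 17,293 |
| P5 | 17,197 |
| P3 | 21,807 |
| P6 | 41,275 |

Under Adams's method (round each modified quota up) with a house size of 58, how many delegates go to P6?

Standard divisor 144629/58 ≈ 2493.603; standard quotas: P1 10.320, P7 8.551, P2 6.935, P5 6.896, P3 8.745, P6 16.552.
Rounding up gives 11, 9, 7, 7, 9, 17 = 60 seats, so the divisor must be adjusted.
With modified divisor 2600: modified quotas P1 9.898, P7 8.201, P2 6.651, P5 6.614, P3 8.387, P6 15.875.
Rounding up: P1 10, P7 9, P2 7, P5 7, P3 9, P6 16 (total 58).
P6 receives 16.

16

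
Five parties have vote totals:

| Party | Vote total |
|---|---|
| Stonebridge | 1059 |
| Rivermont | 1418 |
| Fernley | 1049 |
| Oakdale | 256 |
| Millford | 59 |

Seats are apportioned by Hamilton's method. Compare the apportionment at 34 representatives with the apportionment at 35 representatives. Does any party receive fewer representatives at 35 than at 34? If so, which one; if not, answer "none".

Millford

At 34 seats: Stonebridge 9, Rivermont 13, Fernley 9, Oakdale 2, Millford 1.
At 35 seats: Stonebridge 10, Rivermont 13, Fernley 10, Oakdale 2, Millford 0.
Millford drops from 1 to 0.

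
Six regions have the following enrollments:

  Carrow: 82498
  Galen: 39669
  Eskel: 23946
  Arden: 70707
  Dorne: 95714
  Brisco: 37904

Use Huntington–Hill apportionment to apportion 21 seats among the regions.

With divisor 16564: modified quotas Carrow 4.981, Galen 2.395, Eskel 1.446, Arden 4.269, Dorne 5.778, Brisco 2.288.
Geometric-mean thresholds: Carrow √(4·5)=4.472, Galen √(2·3)=2.449, Eskel √(1·2)=1.414, Arden √(4·5)=4.472, Dorne √(5·6)=5.477, Brisco √(2·3)=2.449.
Each quota rounded against its threshold gives Carrow 5, Galen 2, Eskel 2, Arden 4, Dorne 6, Brisco 2 (total 21).

Carrow 5, Galen 2, Eskel 2, Arden 4, Dorne 6, Brisco 2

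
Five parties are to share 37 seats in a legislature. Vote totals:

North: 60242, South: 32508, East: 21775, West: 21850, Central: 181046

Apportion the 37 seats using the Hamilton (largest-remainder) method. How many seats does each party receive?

Standard divisor: 317421 ÷ 37 ≈ 8578.946.
Standard quotas: North 7.0221, South 3.7893, East 2.5382, West 2.5469, Central 21.1035.
Lower quotas: North 7, South 3, East 2, West 2, Central 21 (sum 35, leaving 2 seats).
Remainders in descending order: South 0.7893, West 0.5469, East 0.5382, Central 0.1035, North 0.0221.
Largest remainders: South, West receive the extra seats.

North=7, South=4, East=2, West=3, Central=21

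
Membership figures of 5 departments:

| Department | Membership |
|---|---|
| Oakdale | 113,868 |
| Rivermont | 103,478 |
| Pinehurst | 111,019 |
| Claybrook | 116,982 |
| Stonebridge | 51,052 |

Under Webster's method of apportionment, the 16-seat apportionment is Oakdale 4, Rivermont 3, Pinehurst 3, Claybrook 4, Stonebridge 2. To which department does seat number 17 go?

Pinehurst

Priority for the next seat is population ÷ (current seats + 0.5).
Priorities: Oakdale 25304.000, Rivermont 29565.143, Pinehurst 31719.714, Claybrook 25996.000, Stonebridge 20420.800.
Highest priority: Pinehurst.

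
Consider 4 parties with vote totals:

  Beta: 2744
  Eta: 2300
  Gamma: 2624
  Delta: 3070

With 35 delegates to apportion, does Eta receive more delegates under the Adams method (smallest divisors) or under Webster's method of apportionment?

Adams: Beta 9, Eta 8, Gamma 8, Delta 10.
Webster: Beta 9, Eta 7, Gamma 9, Delta 10.
Eta gets 8 under Adams and 7 under Webster.

Adams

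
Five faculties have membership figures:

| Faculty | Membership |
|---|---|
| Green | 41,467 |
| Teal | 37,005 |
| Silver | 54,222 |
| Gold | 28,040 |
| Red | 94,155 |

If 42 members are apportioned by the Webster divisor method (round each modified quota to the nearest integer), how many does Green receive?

7

Standard divisor 254889/42 ≈ 6068.786; standard quotas: Green 6.833, Teal 6.098, Silver 8.935, Gold 4.620, Red 15.515.
Rounding to the nearest integer gives 7, 6, 9, 5, 16 = 43 seats, so the divisor must be adjusted.
With modified divisor 6200: modified quotas Green 6.688, Teal 5.969, Silver 8.745, Gold 4.523, Red 15.186.
Rounding to the nearest integer: Green 7, Teal 6, Silver 9, Gold 5, Red 15 (total 42).
Green receives 7.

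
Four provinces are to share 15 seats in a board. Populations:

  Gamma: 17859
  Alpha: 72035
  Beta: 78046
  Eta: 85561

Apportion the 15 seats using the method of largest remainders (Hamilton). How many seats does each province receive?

The standard divisor is 253501/15 ≈ 16900.067.
Standard quotas: Gamma 1.0567, Alpha 4.2624, Beta 4.6181, Eta 5.0628.
Lower quotas: Gamma 1, Alpha 4, Beta 4, Eta 5 (sum 14, leaving 1 seat).
Remainders in descending order: Beta 0.6181, Alpha 0.2624, Eta 0.0628, Gamma 0.0567.
Largest remainder: Beta receives the extra seat.

Gamma 1, Alpha 4, Beta 5, Eta 5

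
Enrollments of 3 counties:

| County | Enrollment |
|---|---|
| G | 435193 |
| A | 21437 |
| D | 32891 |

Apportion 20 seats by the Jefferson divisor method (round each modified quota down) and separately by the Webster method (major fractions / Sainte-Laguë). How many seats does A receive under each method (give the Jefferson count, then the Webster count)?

Jefferson: G 19, A 0, D 1.
Webster: G 18, A 1, D 1.
A gets 0 under Jefferson and 1 under Webster.

0 and 1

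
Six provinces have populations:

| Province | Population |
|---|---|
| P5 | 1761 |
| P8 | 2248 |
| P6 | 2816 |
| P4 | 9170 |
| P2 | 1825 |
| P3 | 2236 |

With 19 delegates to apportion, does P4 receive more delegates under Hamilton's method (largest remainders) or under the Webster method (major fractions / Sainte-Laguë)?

Hamilton

Hamilton: P5 2, P8 2, P6 2, P4 9, P2 2, P3 2.
Webster: P5 2, P8 2, P6 3, P4 8, P2 2, P3 2.
P4 gets 9 under Hamilton and 8 under Webster.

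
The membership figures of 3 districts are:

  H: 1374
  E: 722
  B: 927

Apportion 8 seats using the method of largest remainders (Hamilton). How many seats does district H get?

Standard divisor: 3023 ÷ 8 ≈ 377.875.
Standard quotas: H 3.636, E 1.911, B 2.453.
Lower quotas: H 3, E 1, B 2 (sum 6, leaving 2 seats).
Remainders in descending order: E 0.911, H 0.636, B 0.453.
Largest remainders: E, H receive the extra seats.
H receives 4.

4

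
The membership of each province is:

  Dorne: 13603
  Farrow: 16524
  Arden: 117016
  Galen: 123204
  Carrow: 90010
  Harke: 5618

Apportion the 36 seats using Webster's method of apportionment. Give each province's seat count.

Dorne: 1; Farrow: 2; Arden: 11; Galen: 12; Carrow: 9; Harke: 1

Standard divisor 365975/36 ≈ 10165.972; standard quotas: Dorne 1.338, Farrow 1.625, Arden 11.511, Galen 12.119, Carrow 8.854, Harke 0.553.
Rounding to the nearest integer gives 1, 2, 12, 12, 9, 1 = 37 seats, so the divisor must be adjusted.
With modified divisor 10400: modified quotas Dorne 1.308, Farrow 1.589, Arden 11.252, Galen 11.847, Carrow 8.655, Harke 0.540.
Rounding to the nearest integer: Dorne 1, Farrow 2, Arden 11, Galen 12, Carrow 9, Harke 1 (total 36).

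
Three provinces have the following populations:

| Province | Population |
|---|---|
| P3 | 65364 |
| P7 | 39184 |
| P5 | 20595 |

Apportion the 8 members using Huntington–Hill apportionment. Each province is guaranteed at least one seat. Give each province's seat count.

With divisor 15306: modified quotas P3 4.270, P7 2.560, P5 1.346.
Geometric-mean thresholds: P3 √(4·5)=4.472, P7 √(2·3)=2.449, P5 √(1·2)=1.414.
Each quota rounded against its threshold gives P3 4, P7 3, P5 1 (total 8).

P3: 4; P7: 3; P5: 1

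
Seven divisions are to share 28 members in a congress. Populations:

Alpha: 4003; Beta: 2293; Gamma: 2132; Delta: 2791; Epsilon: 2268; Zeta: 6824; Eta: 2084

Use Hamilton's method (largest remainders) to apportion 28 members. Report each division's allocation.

Standard divisor: 22395 ÷ 28 ≈ 799.821.
Standard quotas: Alpha 5.0049, Beta 2.8669, Gamma 2.6656, Delta 3.4895, Epsilon 2.8356, Zeta 8.5319, Eta 2.6056.
Lower quotas: Alpha 5, Beta 2, Gamma 2, Delta 3, Epsilon 2, Zeta 8, Eta 2 (sum 24, leaving 4 seats).
Remainders in descending order: Beta 0.8669, Epsilon 0.8356, Gamma 0.6656, Eta 0.6056, Zeta 0.5319, Delta 0.4895, Alpha 0.0049.
Largest remainders: Beta, Epsilon, Gamma, Eta receive the extra seats.

Alpha 5, Beta 3, Gamma 3, Delta 3, Epsilon 3, Zeta 8, Eta 3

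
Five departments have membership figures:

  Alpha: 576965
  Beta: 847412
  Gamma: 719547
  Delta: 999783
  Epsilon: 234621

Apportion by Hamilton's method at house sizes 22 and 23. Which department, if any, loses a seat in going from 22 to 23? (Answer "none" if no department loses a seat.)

At 22 seats: Alpha 4, Beta 5, Gamma 5, Delta 6, Epsilon 2.
At 23 seats: Alpha 4, Beta 6, Gamma 5, Delta 7, Epsilon 1.
Epsilon drops from 2 to 1.

Epsilon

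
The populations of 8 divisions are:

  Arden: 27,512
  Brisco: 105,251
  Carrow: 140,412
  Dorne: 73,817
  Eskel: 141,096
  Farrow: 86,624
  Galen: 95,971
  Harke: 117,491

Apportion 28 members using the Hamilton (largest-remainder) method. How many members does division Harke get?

Standard divisor: 788174 ÷ 28 ≈ 28149.071.
Standard quotas: Arden 0.9774, Brisco 3.7391, Carrow 4.9882, Dorne 2.6224, Eskel 5.0125, Farrow 3.0773, Galen 3.4094, Harke 4.1739.
Lower quotas: Arden 0, Brisco 3, Carrow 4, Dorne 2, Eskel 5, Farrow 3, Galen 3, Harke 4 (sum 24, leaving 4 seats).
Remainders in descending order: Carrow 0.9882, Arden 0.9774, Brisco 0.7391, Dorne 0.6224, Galen 0.4094, Harke 0.1739, Farrow 0.0773, Eskel 0.0125.
Largest remainders: Carrow, Arden, Brisco, Dorne receive the extra seats.
Harke receives 4.

4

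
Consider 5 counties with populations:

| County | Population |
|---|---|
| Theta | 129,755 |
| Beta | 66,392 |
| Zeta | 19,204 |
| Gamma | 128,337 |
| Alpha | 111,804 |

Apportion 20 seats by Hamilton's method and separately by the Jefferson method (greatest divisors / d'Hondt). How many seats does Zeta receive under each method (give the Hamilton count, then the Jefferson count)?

1 and 0

Hamilton: Theta 6, Beta 3, Zeta 1, Gamma 5, Alpha 5.
Jefferson: Theta 6, Beta 3, Zeta 0, Gamma 6, Alpha 5.
Zeta gets 1 under Hamilton and 0 under Jefferson.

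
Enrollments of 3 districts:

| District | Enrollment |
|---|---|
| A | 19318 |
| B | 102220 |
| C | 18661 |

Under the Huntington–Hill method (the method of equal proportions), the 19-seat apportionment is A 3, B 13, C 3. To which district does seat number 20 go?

B

Priority for the next seat is population ÷ (√(s·(s+1))).
Priorities: A 5576.626, B 7577.051, C 5386.967.
Highest priority: B.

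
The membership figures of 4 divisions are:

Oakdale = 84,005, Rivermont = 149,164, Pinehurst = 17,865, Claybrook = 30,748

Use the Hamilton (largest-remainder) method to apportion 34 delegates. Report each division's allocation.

Standard divisor: 281782 ÷ 34 ≈ 8287.706.
Standard quotas: Oakdale 10.1361, Rivermont 17.9982, Pinehurst 2.1556, Claybrook 3.7101.
Lower quotas: Oakdale 10, Rivermont 17, Pinehurst 2, Claybrook 3 (sum 32, leaving 2 seats).
Remainders in descending order: Rivermont 0.9982, Claybrook 0.7101, Pinehurst 0.1556, Oakdale 0.1361.
Largest remainders: Rivermont, Claybrook receive the extra seats.

Oakdale 10; Rivermont 18; Pinehurst 2; Claybrook 4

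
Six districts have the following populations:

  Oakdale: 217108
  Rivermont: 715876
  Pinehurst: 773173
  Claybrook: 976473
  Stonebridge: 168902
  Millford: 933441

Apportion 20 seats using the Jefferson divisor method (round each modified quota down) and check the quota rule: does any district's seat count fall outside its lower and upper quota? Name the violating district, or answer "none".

none

Standard quotas: Oakdale 1.147, Rivermont 3.783, Pinehurst 4.085, Claybrook 5.160, Stonebridge 0.892, Millford 4.932.
Jefferson allocation: Oakdale 1, Rivermont 4, Pinehurst 4, Claybrook 5, Stonebridge 1, Millford 5.
Every allocation lies between the lower and upper quota.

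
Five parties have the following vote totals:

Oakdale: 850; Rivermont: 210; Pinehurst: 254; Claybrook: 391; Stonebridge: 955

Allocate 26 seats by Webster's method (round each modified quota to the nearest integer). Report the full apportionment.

Standard divisor 2660/26 ≈ 102.308; standard quotas: Oakdale 8.308, Rivermont 2.053, Pinehurst 2.483, Claybrook 3.822, Stonebridge 9.335.
Rounding to the nearest integer gives 8, 2, 2, 4, 9 = 25 seats, so the divisor must be adjusted.
With modified divisor 100.74: modified quotas Oakdale 8.438, Rivermont 2.085, Pinehurst 2.521, Claybrook 3.881, Stonebridge 9.480.
Rounding to the nearest integer: Oakdale 8, Rivermont 2, Pinehurst 3, Claybrook 4, Stonebridge 9 (total 26).

Oakdale=8, Rivermont=2, Pinehurst=3, Claybrook=4, Stonebridge=9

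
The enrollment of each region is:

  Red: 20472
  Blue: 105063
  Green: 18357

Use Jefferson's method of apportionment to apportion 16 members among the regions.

Standard divisor 143892/16 ≈ 8993.25; standard quotas: Red 2.276, Blue 11.682, Green 2.041.
Rounding down gives 2, 11, 2 = 15 seats, so the divisor must be adjusted.
With modified divisor 8400: modified quotas Red 2.437, Blue 12.508, Green 2.185.
Rounding down: Red 2, Blue 12, Green 2 (total 16).

Red=2, Blue=12, Green=2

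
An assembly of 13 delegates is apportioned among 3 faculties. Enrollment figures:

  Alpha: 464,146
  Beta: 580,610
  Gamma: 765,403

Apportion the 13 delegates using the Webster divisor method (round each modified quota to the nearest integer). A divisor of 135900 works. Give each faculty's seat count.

With modified divisor 135900: modified quotas Alpha 3.415, Beta 4.272, Gamma 5.632.
Rounding to the nearest integer: Alpha 3, Beta 4, Gamma 6 (total 13).

Alpha=3, Beta=4, Gamma=6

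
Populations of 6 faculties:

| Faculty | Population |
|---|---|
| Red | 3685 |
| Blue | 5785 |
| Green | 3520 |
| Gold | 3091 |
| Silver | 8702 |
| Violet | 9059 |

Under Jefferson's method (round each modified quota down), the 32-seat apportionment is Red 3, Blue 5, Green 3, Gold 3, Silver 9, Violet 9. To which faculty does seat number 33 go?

Blue

Priority for the next seat is population ÷ (current seats + 1).
Priorities: Red 921.250, Blue 964.167, Green 880.000, Gold 772.750, Silver 870.200, Violet 905.900.
Highest priority: Blue.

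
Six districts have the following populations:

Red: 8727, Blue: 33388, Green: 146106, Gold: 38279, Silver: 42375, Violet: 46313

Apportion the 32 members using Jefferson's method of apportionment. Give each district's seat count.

Red 0, Blue 3, Green 16, Gold 4, Silver 4, Violet 5

Standard divisor 315188/32 ≈ 9849.625; standard quotas: Red 0.886, Blue 3.390, Green 14.834, Gold 3.886, Silver 4.302, Violet 4.702.
Rounding down gives 0, 3, 14, 3, 4, 4 = 28 seats, so the divisor must be adjusted.
With modified divisor 8930: modified quotas Red 0.977, Blue 3.739, Green 16.361, Gold 4.287, Silver 4.745, Violet 5.186.
Rounding down: Red 0, Blue 3, Green 16, Gold 4, Silver 4, Violet 5 (total 32).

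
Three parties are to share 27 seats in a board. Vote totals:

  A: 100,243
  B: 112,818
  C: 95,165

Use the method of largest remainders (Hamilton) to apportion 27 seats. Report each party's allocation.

Total 308226; standard divisor 308226/27 ≈ 11415.778.
Standard quotas: A 8.7811, B 9.8826, C 8.3363.
Lower quotas: A 8, B 9, C 8 (sum 25, leaving 2 seats).
Remainders in descending order: B 0.8826, A 0.7811, C 0.3363.
Largest remainders: B, A receive the extra seats.

A=9, B=10, C=8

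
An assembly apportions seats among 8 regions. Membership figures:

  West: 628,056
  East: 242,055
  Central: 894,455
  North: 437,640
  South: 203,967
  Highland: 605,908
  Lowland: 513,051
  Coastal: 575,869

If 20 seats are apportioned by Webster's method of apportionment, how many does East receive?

1

Standard divisor 4101001/20 ≈ 205050.05; standard quotas: West 3.063, East 1.180, Central 4.362, North 2.134, South 0.995, Highland 2.955, Lowland 2.502, Coastal 2.808.
Rounding to the nearest integer gives West 3, East 1, Central 4, North 2, South 1, Highland 3, Lowland 3, Coastal 3 — total 20, matching the house size, so no adjustment is needed.
East receives 1.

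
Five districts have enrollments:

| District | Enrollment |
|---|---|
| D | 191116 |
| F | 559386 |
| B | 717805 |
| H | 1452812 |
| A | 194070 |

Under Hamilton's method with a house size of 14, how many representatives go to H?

The standard divisor is 3115189/14 ≈ 222513.5.
Standard quotas: D 0.8589, F 2.5139, B 3.2259, H 6.5291, A 0.8722.
Lower quotas: D 0, F 2, B 3, H 6, A 0 (sum 11, leaving 3 seats).
Remainders in descending order: A 0.8722, D 0.8589, H 0.5291, F 0.5139, B 0.2259.
Largest remainders: A, D, H receive the extra seats.
H receives 7.

7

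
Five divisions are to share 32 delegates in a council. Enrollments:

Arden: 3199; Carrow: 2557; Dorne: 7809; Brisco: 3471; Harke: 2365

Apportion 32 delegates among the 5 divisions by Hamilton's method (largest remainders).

Arden 5, Carrow 4, Dorne 13, Brisco 6, Harke 4

Standard divisor: 19401 ÷ 32 ≈ 606.281.
Standard quotas: Arden 5.2764, Carrow 4.2175, Dorne 12.8802, Brisco 5.7251, Harke 3.9008.
Lower quotas: Arden 5, Carrow 4, Dorne 12, Brisco 5, Harke 3 (sum 29, leaving 3 seats).
Remainders in descending order: Harke 0.9008, Dorne 0.8802, Brisco 0.7251, Arden 0.2764, Carrow 0.2175.
The surplus seats go to Harke, Dorne, Brisco.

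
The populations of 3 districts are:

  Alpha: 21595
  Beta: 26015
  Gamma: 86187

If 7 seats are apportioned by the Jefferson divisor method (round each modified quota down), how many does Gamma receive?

Standard divisor 133797/7 ≈ 19113.857; standard quotas: Alpha 1.130, Beta 1.361, Gamma 4.509.
Rounding down gives 1, 1, 4 = 6 seats, so the divisor must be adjusted.
With modified divisor 15800: modified quotas Alpha 1.367, Beta 1.647, Gamma 5.455.
Rounding down: Alpha 1, Beta 1, Gamma 5 (total 7).
Gamma receives 5.

5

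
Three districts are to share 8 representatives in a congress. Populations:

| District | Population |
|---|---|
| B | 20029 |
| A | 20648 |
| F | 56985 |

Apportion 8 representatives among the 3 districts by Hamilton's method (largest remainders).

B: 1; A: 2; F: 5

The standard divisor is 97662/8 ≈ 12207.75.
Standard quotas: B 1.6407, A 1.6914, F 4.6679.
Lower quotas: B 1, A 1, F 4 (sum 6, leaving 2 seats).
Remainders in descending order: A 0.6914, F 0.6679, B 0.6407.
Largest remainders: A, F receive the extra seats.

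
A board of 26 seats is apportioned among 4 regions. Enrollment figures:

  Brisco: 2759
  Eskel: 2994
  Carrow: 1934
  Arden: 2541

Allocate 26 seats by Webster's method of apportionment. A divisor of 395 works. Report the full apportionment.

Brisco=7, Eskel=8, Carrow=5, Arden=6

With modified divisor 395: modified quotas Brisco 6.985, Eskel 7.580, Carrow 4.896, Arden 6.433.
Rounding to the nearest integer: Brisco 7, Eskel 8, Carrow 5, Arden 6 (total 26).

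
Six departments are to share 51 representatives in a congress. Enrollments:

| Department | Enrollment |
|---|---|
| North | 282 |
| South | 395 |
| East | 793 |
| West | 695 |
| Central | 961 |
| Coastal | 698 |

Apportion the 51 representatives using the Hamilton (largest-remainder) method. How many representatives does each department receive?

The standard divisor is 3824/51 ≈ 74.98.
Standard quotas: North 3.761, South 5.268, East 10.576, West 9.269, Central 12.817, Coastal 9.309.
Lower quotas: North 3, South 5, East 10, West 9, Central 12, Coastal 9 (sum 48, leaving 3 seats).
Remainders in descending order: Central 0.817, North 0.761, East 0.576, Coastal 0.309, West 0.269, South 0.268.
The surplus seats go to Central, North, East.

North 4, South 5, East 11, West 9, Central 13, Coastal 9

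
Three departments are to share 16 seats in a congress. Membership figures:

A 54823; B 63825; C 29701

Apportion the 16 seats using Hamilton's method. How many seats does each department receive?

Total 148349; standard divisor 148349/16 ≈ 9271.812.
Standard quotas: A 5.9129, B 6.8838, C 3.2034.
Lower quotas: A 5, B 6, C 3 (sum 14, leaving 2 seats).
Remainders in descending order: A 0.9129, B 0.8838, C 0.2034.
The surplus seats go to A, B.

A 6, B 7, C 3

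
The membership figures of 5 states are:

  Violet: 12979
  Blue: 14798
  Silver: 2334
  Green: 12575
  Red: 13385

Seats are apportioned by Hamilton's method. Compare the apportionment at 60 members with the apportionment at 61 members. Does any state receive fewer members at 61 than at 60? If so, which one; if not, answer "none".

Silver

At 60 seats: Violet 14, Blue 16, Silver 3, Green 13, Red 14.
At 61 seats: Violet 14, Blue 16, Silver 2, Green 14, Red 15.
Silver drops from 3 to 2.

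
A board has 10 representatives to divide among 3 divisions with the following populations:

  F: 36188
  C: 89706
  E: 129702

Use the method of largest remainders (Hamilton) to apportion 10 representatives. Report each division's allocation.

Standard divisor: 255596 ÷ 10 ≈ 25559.6.
Standard quotas: F 1.4158, C 3.5097, E 5.0745.
Lower quotas: F 1, C 3, E 5 (sum 9, leaving 1 seat).
Remainders in descending order: C 0.5097, F 0.4158, E 0.0745.
Largest remainder: C receives the extra seat.

F=1, C=4, E=5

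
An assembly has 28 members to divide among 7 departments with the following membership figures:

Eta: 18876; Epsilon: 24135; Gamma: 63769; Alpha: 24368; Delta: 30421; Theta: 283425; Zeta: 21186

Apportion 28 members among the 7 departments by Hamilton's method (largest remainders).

The standard divisor is 466180/28 ≈ 16649.286.
Standard quotas: Eta 1.1337, Epsilon 1.4496, Gamma 3.8301, Alpha 1.4636, Delta 1.8272, Theta 17.0233, Zeta 1.2725.
Lower quotas: Eta 1, Epsilon 1, Gamma 3, Alpha 1, Delta 1, Theta 17, Zeta 1 (sum 25, leaving 3 seats).
Remainders in descending order: Gamma 0.8301, Delta 0.8272, Alpha 0.4636, Epsilon 0.4496, Zeta 0.2725, Eta 0.1337, Theta 0.0233.
Largest remainders: Gamma, Delta, Alpha receive the extra seats.

Eta: 1, Epsilon: 1, Gamma: 4, Alpha: 2, Delta: 2, Theta: 17, Zeta: 1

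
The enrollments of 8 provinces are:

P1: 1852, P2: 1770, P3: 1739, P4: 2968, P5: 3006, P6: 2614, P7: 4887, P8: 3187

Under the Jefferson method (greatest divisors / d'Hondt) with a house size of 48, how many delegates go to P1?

4

Standard divisor 22023/48 ≈ 458.812; standard quotas: P1 4.037, P2 3.858, P3 3.790, P4 6.469, P5 6.552, P6 5.697, P7 10.651, P8 6.946.
Rounding down gives 4, 3, 3, 6, 6, 5, 10, 6 = 43 seats, so the divisor must be adjusted.
With modified divisor 432: modified quotas P1 4.287, P2 4.097, P3 4.025, P4 6.870, P5 6.958, P6 6.051, P7 11.312, P8 7.377.
Rounding down: P1 4, P2 4, P3 4, P4 6, P5 6, P6 6, P7 11, P8 7 (total 48).
P1 receives 4.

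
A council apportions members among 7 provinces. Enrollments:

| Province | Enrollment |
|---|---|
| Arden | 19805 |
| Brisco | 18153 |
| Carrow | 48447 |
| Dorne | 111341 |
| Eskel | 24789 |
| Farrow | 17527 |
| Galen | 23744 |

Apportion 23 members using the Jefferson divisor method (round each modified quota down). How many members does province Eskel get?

2

Standard divisor 263806/23 ≈ 11469.826; standard quotas: Arden 1.727, Brisco 1.583, Carrow 4.224, Dorne 9.707, Eskel 2.161, Farrow 1.528, Galen 2.070.
Rounding down gives 1, 1, 4, 9, 2, 1, 2 = 20 seats, so the divisor must be adjusted.
With modified divisor 9800: modified quotas Arden 2.021, Brisco 1.852, Carrow 4.944, Dorne 11.361, Eskel 2.529, Farrow 1.788, Galen 2.423.
Rounding down: Arden 2, Brisco 1, Carrow 4, Dorne 11, Eskel 2, Farrow 1, Galen 2 (total 23).
Eskel receives 2.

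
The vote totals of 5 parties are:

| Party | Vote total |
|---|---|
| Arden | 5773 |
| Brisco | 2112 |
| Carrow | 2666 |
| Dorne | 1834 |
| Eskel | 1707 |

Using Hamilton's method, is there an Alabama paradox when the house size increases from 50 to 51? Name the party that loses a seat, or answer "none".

At 50 seats: Arden 20, Brisco 8, Carrow 9, Dorne 7, Eskel 6.
At 51 seats: Arden 21, Brisco 8, Carrow 10, Dorne 6, Eskel 6.
Dorne drops from 7 to 6.

Dorne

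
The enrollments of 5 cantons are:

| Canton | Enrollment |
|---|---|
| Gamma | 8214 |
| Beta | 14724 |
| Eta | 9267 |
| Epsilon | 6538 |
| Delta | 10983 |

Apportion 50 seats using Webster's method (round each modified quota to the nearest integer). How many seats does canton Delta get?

Standard divisor 49726/50 ≈ 994.52; standard quotas: Gamma 8.259, Beta 14.805, Eta 9.318, Epsilon 6.574, Delta 11.044.
Rounding to the nearest integer gives Gamma 8, Beta 15, Eta 9, Epsilon 7, Delta 11 — total 50, matching the house size, so no adjustment is needed.
Delta receives 11.

11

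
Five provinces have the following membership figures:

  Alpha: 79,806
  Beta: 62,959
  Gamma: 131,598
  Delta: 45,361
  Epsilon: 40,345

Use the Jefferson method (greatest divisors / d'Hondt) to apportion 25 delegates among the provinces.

Standard divisor 360069/25 ≈ 14402.76; standard quotas: Alpha 5.541, Beta 4.371, Gamma 9.137, Delta 3.149, Epsilon 2.801.
Rounding down gives 5, 4, 9, 3, 2 = 23 seats, so the divisor must be adjusted.
With modified divisor 13200: modified quotas Alpha 6.046, Beta 4.770, Gamma 9.970, Delta 3.436, Epsilon 3.056.
Rounding down: Alpha 6, Beta 4, Gamma 9, Delta 3, Epsilon 3 (total 25).

Alpha 6; Beta 4; Gamma 9; Delta 3; Epsilon 3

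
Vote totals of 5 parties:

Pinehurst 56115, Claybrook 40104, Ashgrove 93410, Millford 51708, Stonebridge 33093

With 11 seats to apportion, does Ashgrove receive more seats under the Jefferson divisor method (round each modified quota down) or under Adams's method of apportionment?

Jefferson: Pinehurst 2, Claybrook 2, Ashgrove 4, Millford 2, Stonebridge 1.
Adams: Pinehurst 2, Claybrook 2, Ashgrove 3, Millford 2, Stonebridge 2.
Ashgrove gets 4 under Jefferson and 3 under Adams.

Jefferson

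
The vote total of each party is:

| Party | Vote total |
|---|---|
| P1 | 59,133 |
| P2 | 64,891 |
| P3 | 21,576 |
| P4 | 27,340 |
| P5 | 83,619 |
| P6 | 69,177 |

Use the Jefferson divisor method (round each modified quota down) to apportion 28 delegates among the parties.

P1=5; P2=6; P3=2; P4=2; P5=7; P6=6

Standard divisor 325736/28 ≈ 11633.429; standard quotas: P1 5.083, P2 5.578, P3 1.855, P4 2.350, P5 7.188, P6 5.946.
Rounding down gives 5, 5, 1, 2, 7, 5 = 25 seats, so the divisor must be adjusted.
With modified divisor 10600: modified quotas P1 5.579, P2 6.122, P3 2.035, P4 2.579, P5 7.889, P6 6.526.
Rounding down: P1 5, P2 6, P3 2, P4 2, P5 7, P6 6 (total 28).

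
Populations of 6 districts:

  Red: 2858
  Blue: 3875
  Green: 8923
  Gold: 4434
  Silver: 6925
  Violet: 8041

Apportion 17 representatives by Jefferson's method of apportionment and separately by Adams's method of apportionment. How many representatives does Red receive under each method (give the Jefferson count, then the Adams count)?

Jefferson: Red 1, Blue 2, Green 5, Gold 2, Silver 3, Violet 4.
Adams: Red 2, Blue 2, Green 4, Gold 2, Silver 3, Violet 4.
Red gets 1 under Jefferson and 2 under Adams.

1 and 2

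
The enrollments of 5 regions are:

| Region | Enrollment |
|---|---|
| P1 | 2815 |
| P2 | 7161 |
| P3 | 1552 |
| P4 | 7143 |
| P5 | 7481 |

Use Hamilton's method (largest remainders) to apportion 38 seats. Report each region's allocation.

The standard divisor is 26152/38 ≈ 688.211.
Standard quotas: P1 4.0903, P2 10.4052, P3 2.2551, P4 10.3791, P5 10.8702.
Lower quotas: P1 4, P2 10, P3 2, P4 10, P5 10 (sum 36, leaving 2 seats).
Remainders in descending order: P5 0.8702, P2 0.4052, P4 0.3791, P3 0.2551, P1 0.0903.
Largest remainders: P5, P2 receive the extra seats.

P1=4; P2=11; P3=2; P4=10; P5=11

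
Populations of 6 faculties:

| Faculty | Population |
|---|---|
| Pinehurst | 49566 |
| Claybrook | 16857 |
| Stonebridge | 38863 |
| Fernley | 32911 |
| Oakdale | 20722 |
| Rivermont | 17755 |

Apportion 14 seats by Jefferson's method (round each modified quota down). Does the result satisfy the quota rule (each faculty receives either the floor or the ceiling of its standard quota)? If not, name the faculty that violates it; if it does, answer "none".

none

Standard quotas: Pinehurst 3.928, Claybrook 1.336, Stonebridge 3.080, Fernley 2.608, Oakdale 1.642, Rivermont 1.407.
Jefferson allocation: Pinehurst 4, Claybrook 1, Stonebridge 3, Fernley 3, Oakdale 2, Rivermont 1.
Every allocation lies between the lower and upper quota.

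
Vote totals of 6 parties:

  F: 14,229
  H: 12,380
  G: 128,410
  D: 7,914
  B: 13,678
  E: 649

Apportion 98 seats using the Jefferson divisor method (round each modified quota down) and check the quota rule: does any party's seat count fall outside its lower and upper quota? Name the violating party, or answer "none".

G

Standard quotas: F 7.867, H 6.844, G 70.993, D 4.375, B 7.562, E 0.359.
Jefferson allocation: F 8, H 7, G 72, D 4, B 7, E 0.
G has quota 70.993 (lower 70, upper 71) but receives 72 — outside the quota interval.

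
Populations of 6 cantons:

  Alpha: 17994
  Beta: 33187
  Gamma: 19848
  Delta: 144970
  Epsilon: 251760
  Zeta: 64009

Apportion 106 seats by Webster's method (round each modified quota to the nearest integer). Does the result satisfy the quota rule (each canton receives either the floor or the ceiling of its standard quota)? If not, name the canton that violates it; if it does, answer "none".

Epsilon

Standard quotas: Alpha 3.587, Beta 6.615, Gamma 3.956, Delta 28.898, Epsilon 50.185, Zeta 12.759.
Webster allocation: Alpha 4, Beta 7, Gamma 4, Delta 29, Epsilon 49, Zeta 13.
Epsilon has quota 50.185 (lower 50, upper 51) but receives 49 — outside the quota interval.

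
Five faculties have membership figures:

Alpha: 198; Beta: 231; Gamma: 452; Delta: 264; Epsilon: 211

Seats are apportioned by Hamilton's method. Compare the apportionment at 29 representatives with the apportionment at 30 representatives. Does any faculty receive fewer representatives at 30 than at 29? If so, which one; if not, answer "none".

At 29 seats: Alpha 4, Beta 5, Gamma 10, Delta 6, Epsilon 4.
At 30 seats: Alpha 4, Beta 5, Gamma 10, Delta 6, Epsilon 5.
No faculty's allocation decreased.

none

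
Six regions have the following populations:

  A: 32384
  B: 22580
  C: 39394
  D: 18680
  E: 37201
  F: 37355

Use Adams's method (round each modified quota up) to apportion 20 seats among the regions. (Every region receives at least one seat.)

Standard divisor 187594/20 ≈ 9379.7; standard quotas: A 3.453, B 2.407, C 4.200, D 1.992, E 3.966, F 3.983.
Rounding up gives 4, 3, 5, 2, 4, 4 = 22 seats, so the divisor must be adjusted.
With modified divisor 11000: modified quotas A 2.944, B 2.053, C 3.581, D 1.698, E 3.382, F 3.396.
Rounding up: A 3, B 3, C 4, D 2, E 4, F 4 (total 20).

A=3; B=3; C=4; D=2; E=4; F=4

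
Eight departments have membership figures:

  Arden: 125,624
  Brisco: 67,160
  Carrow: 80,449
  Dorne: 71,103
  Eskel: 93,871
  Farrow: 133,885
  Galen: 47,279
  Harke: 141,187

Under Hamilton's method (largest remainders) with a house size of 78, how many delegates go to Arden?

13

The standard divisor is 760558/78 ≈ 9750.744.
Standard quotas: Arden 12.8835, Brisco 6.8877, Carrow 8.2506, Dorne 7.2921, Eskel 9.6271, Farrow 13.7307, Galen 4.8488, Harke 14.4796.
Lower quotas: Arden 12, Brisco 6, Carrow 8, Dorne 7, Eskel 9, Farrow 13, Galen 4, Harke 14 (sum 73, leaving 5 seats).
Remainders in descending order: Brisco 0.8877, Arden 0.8835, Galen 0.8488, Farrow 0.7307, Eskel 0.6271, Harke 0.4796, Dorne 0.2921, Carrow 0.2506.
Largest remainders: Brisco, Arden, Galen, Farrow, Eskel receive the extra seats.
Arden receives 13.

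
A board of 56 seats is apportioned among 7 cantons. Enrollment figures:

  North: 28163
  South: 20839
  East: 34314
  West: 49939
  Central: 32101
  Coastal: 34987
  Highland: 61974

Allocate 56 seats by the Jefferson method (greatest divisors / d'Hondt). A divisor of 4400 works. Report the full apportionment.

North=6, South=4, East=7, West=11, Central=7, Coastal=7, Highland=14

With modified divisor 4400: modified quotas North 6.401, South 4.736, East 7.799, West 11.350, Central 7.296, Coastal 7.952, Highland 14.085.
Rounding down: North 6, South 4, East 7, West 11, Central 7, Coastal 7, Highland 14 (total 56).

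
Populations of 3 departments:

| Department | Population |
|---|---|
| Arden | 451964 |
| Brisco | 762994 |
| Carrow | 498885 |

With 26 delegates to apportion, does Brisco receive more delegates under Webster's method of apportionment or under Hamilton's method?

Hamilton

Webster: Arden 7, Brisco 11, Carrow 8.
Hamilton: Arden 7, Brisco 12, Carrow 7.
Brisco gets 11 under Webster and 12 under Hamilton.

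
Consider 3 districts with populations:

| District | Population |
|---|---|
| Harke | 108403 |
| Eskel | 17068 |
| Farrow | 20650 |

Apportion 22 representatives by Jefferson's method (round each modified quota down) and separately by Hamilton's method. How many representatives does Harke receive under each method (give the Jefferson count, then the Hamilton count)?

Jefferson: Harke 17, Eskel 2, Farrow 3.
Hamilton: Harke 16, Eskel 3, Farrow 3.
Harke gets 17 under Jefferson and 16 under Hamilton.

17 and 16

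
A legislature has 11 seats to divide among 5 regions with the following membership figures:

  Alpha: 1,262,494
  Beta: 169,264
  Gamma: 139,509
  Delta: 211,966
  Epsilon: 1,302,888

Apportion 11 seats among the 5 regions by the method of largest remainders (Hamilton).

The standard divisor is 3086121/11 ≈ 280556.455.
Standard quotas: Alpha 4.5000, Beta 0.6033, Gamma 0.4973, Delta 0.7555, Epsilon 4.6439.
Lower quotas: Alpha 4, Beta 0, Gamma 0, Delta 0, Epsilon 4 (sum 8, leaving 3 seats).
Remainders in descending order: Delta 0.7555, Epsilon 0.6439, Beta 0.6033, Alpha 0.5000, Gamma 0.4973.
Largest remainders: Delta, Epsilon, Beta receive the extra seats.

Alpha=4, Beta=1, Gamma=0, Delta=1, Epsilon=5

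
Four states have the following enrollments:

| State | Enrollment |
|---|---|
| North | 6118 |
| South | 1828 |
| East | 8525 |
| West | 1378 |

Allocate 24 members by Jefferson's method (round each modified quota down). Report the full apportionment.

Standard divisor 17849/24 ≈ 743.708; standard quotas: North 8.226, South 2.458, East 11.463, West 1.853.
Rounding down gives 8, 2, 11, 1 = 22 seats, so the divisor must be adjusted.
With modified divisor 681.62: modified quotas North 8.976, South 2.682, East 12.507, West 2.022.
Rounding down: North 8, South 2, East 12, West 2 (total 24).

North=8; South=2; East=12; West=2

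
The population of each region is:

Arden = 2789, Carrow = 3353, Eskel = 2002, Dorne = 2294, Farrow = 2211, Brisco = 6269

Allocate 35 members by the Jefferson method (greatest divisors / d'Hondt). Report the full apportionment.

Arden: 5, Carrow: 6, Eskel: 4, Dorne: 4, Farrow: 4, Brisco: 12

Standard divisor 18918/35 ≈ 540.514; standard quotas: Arden 5.160, Carrow 6.203, Eskel 3.704, Dorne 4.244, Farrow 4.091, Brisco 11.598.
Rounding down gives 5, 6, 3, 4, 4, 11 = 33 seats, so the divisor must be adjusted.
With modified divisor 490: modified quotas Arden 5.692, Carrow 6.843, Eskel 4.086, Dorne 4.682, Farrow 4.512, Brisco 12.794.
Rounding down: Arden 5, Carrow 6, Eskel 4, Dorne 4, Farrow 4, Brisco 12 (total 35).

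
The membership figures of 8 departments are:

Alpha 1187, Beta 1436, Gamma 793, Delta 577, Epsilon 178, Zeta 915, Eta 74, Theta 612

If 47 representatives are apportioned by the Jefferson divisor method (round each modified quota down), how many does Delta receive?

Standard divisor 5772/47 ≈ 122.809; standard quotas: Alpha 9.665, Beta 11.693, Gamma 6.457, Delta 4.698, Epsilon 1.449, Zeta 7.451, Eta 0.603, Theta 4.983.
Rounding down gives 9, 11, 6, 4, 1, 7, 0, 4 = 42 seats, so the divisor must be adjusted.
With modified divisor 114: modified quotas Alpha 10.412, Beta 12.596, Gamma 6.956, Delta 5.061, Epsilon 1.561, Zeta 8.026, Eta 0.649, Theta 5.368.
Rounding down: Alpha 10, Beta 12, Gamma 6, Delta 5, Epsilon 1, Zeta 8, Eta 0, Theta 5 (total 47).
Delta receives 5.

5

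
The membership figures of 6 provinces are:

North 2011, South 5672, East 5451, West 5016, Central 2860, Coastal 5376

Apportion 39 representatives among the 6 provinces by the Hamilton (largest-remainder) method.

North: 3; South: 8; East: 8; West: 8; Central: 4; Coastal: 8

Total 26386; standard divisor 26386/39 ≈ 676.564.
Standard quotas: North 2.9724, South 8.3835, East 8.0569, West 7.4139, Central 4.2272, Coastal 7.9460.
Lower quotas: North 2, South 8, East 8, West 7, Central 4, Coastal 7 (sum 36, leaving 3 seats).
Remainders in descending order: North 0.9724, Coastal 0.9460, West 0.4139, South 0.3835, Central 0.2272, East 0.0569.
Largest remainders: North, Coastal, West receive the extra seats.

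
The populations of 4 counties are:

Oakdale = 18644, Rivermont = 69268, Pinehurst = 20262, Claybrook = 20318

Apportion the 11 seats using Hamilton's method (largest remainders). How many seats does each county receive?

The standard divisor is 128492/11 ≈ 11681.091.
Standard quotas: Oakdale 1.5961, Rivermont 5.9299, Pinehurst 1.7346, Claybrook 1.7394.
Lower quotas: Oakdale 1, Rivermont 5, Pinehurst 1, Claybrook 1 (sum 8, leaving 3 seats).
Remainders in descending order: Rivermont 0.9299, Claybrook 0.7394, Pinehurst 0.7346, Oakdale 0.5961.
The surplus seats go to Rivermont, Claybrook, Pinehurst.

Oakdale: 1, Rivermont: 6, Pinehurst: 2, Claybrook: 2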